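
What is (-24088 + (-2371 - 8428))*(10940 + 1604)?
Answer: -437622528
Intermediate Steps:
(-24088 + (-2371 - 8428))*(10940 + 1604) = (-24088 - 10799)*12544 = -34887*12544 = -437622528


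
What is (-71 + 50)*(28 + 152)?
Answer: -3780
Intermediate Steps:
(-71 + 50)*(28 + 152) = -21*180 = -3780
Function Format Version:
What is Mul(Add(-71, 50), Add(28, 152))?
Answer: -3780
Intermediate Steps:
Mul(Add(-71, 50), Add(28, 152)) = Mul(-21, 180) = -3780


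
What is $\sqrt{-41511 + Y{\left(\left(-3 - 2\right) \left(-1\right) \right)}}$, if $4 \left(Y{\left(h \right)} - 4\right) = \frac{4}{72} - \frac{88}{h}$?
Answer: $\frac{i \sqrt{149440990}}{60} \approx 203.74 i$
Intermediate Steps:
$Y{\left(h \right)} = \frac{289}{72} - \frac{22}{h}$ ($Y{\left(h \right)} = 4 + \frac{\frac{4}{72} - \frac{88}{h}}{4} = 4 + \frac{4 \cdot \frac{1}{72} - \frac{88}{h}}{4} = 4 + \frac{\frac{1}{18} - \frac{88}{h}}{4} = 4 + \left(\frac{1}{72} - \frac{22}{h}\right) = \frac{289}{72} - \frac{22}{h}$)
$\sqrt{-41511 + Y{\left(\left(-3 - 2\right) \left(-1\right) \right)}} = \sqrt{-41511 + \left(\frac{289}{72} - \frac{22}{\left(-3 - 2\right) \left(-1\right)}\right)} = \sqrt{-41511 + \left(\frac{289}{72} - \frac{22}{\left(-5\right) \left(-1\right)}\right)} = \sqrt{-41511 + \left(\frac{289}{72} - \frac{22}{5}\right)} = \sqrt{-41511 - \frac{139}{360}} = \sqrt{- \frac{14944099}{360}} = \frac{i \sqrt{149440990}}{60}$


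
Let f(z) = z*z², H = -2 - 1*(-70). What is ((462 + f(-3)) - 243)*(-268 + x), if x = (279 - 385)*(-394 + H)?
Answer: 6583296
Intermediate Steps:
H = 68 (H = -2 + 70 = 68)
f(z) = z³
x = 34556 (x = (279 - 385)*(-394 + 68) = -106*(-326) = 34556)
((462 + f(-3)) - 243)*(-268 + x) = ((462 + (-3)³) - 243)*(-268 + 34556) = ((462 - 27) - 243)*34288 = (435 - 243)*34288 = 192*34288 = 6583296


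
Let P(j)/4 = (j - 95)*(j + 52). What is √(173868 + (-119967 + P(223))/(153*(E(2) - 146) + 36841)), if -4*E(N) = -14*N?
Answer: √42171916746310/15574 ≈ 416.98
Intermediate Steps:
E(N) = 7*N/2 (E(N) = -(-7)*N/2 = 7*N/2)
P(j) = 4*(-95 + j)*(52 + j) (P(j) = 4*((j - 95)*(j + 52)) = 4*((-95 + j)*(52 + j)) = 4*(-95 + j)*(52 + j))
√(173868 + (-119967 + P(223))/(153*(E(2) - 146) + 36841)) = √(173868 + (-119967 + (-19760 - 172*223 + 4*223²))/(153*((7/2)*2 - 146) + 36841)) = √(173868 + (-119967 + (-19760 - 38356 + 4*49729))/(153*(7 - 146) + 36841)) = √(173868 + (-119967 + (-19760 - 38356 + 198916))/(153*(-139) + 36841)) = √(173868 + (-119967 + 140800)/(-21267 + 36841)) = √(173868 + 20833/15574) = √(2707841065/15574) = √42171916746310/15574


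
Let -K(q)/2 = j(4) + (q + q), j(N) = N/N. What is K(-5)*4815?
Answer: 86670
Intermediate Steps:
j(N) = 1
K(q) = -2 - 4*q (K(q) = -2*(1 + (q + q)) = -2*(1 + 2*q) = -2 - 4*q)
K(-5)*4815 = (-2 - 4*(-5))*4815 = (-2 + 20)*4815 = 18*4815 = 86670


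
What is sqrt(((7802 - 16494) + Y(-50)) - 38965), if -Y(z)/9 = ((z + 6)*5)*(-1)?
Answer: 7*I*sqrt(1013) ≈ 222.79*I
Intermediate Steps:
Y(z) = 270 + 45*z (Y(z) = -9*(z + 6)*5*(-1) = -9*(6 + z)*5*(-1) = -9*(30 + 5*z)*(-1) = -9*(-30 - 5*z) = 270 + 45*z)
sqrt(((7802 - 16494) + Y(-50)) - 38965) = sqrt(((7802 - 16494) + (270 + 45*(-50))) - 38965) = sqrt((-8692 + (270 - 2250)) - 38965) = sqrt((-8692 - 1980) - 38965) = sqrt(-10672 - 38965) = sqrt(-49637) = 7*I*sqrt(1013)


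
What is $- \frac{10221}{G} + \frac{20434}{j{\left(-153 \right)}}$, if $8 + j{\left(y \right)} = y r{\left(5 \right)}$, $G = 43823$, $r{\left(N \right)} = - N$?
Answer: $\frac{887741885}{33174011} \approx 26.76$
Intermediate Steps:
$j{\left(y \right)} = -8 - 5 y$ ($j{\left(y \right)} = -8 + y \left(\left(-1\right) 5\right) = -8 + y \left(-5\right) = -8 - 5 y$)
$- \frac{10221}{G} + \frac{20434}{j{\left(-153 \right)}} = - \frac{10221}{43823} + \frac{20434}{-8 - -765} = \left(-10221\right) \frac{1}{43823} + \frac{20434}{-8 + 765} = - \frac{10221}{43823} + \frac{20434}{757} = \frac{887741885}{33174011}$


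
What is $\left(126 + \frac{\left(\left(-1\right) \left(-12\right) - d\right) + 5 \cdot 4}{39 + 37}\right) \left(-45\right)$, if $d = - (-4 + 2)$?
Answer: $- \frac{216135}{38} \approx -5687.8$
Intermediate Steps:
$d = 2$ ($d = \left(-1\right) \left(-2\right) = 2$)
$\left(126 + \frac{\left(\left(-1\right) \left(-12\right) - d\right) + 5 \cdot 4}{39 + 37}\right) \left(-45\right) = \left(126 + \frac{\left(\left(-1\right) \left(-12\right) - 2\right) + 5 \cdot 4}{39 + 37}\right) \left(-45\right) = \left(126 + \frac{\left(12 - 2\right) + 20}{76}\right) \left(-45\right) = \left(126 + \left(10 + 20\right) \frac{1}{76}\right) \left(-45\right) = \left(126 + 30 \cdot \frac{1}{76}\right) \left(-45\right) = \left(126 + \frac{15}{38}\right) \left(-45\right) = \frac{4803}{38} \left(-45\right) = - \frac{216135}{38}$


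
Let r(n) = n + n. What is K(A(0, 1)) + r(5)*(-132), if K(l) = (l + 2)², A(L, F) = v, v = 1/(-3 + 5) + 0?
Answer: -5255/4 ≈ -1313.8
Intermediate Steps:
v = ½ (v = 1/2 + 0 = ½ + 0 = ½ ≈ 0.50000)
A(L, F) = ½
K(l) = (2 + l)²
r(n) = 2*n
K(A(0, 1)) + r(5)*(-132) = (2 + ½)² + (2*5)*(-132) = (5/2)² + 10*(-132) = 25/4 - 1320 = -5255/4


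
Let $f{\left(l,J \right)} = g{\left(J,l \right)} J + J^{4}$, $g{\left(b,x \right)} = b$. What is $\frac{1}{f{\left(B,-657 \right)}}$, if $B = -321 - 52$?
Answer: $\frac{1}{186321290850} \approx 5.3671 \cdot 10^{-12}$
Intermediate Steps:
$B = -373$ ($B = -321 - 52 = -373$)
$f{\left(l,J \right)} = J^{2} + J^{4}$ ($f{\left(l,J \right)} = J J + J^{4} = J^{2} + J^{4}$)
$\frac{1}{f{\left(B,-657 \right)}} = \frac{1}{\left(-657\right)^{2} + \left(-657\right)^{4}} = \frac{1}{431649 + 186320859201} = \frac{1}{186321290850}$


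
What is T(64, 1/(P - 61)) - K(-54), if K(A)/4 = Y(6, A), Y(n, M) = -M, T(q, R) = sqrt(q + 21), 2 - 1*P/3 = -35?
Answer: -216 + sqrt(85) ≈ -206.78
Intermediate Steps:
P = 111 (P = 6 - 3*(-35) = 6 + 105 = 111)
T(q, R) = sqrt(21 + q)
K(A) = -4*A (K(A) = 4*(-A) = -4*A)
T(64, 1/(P - 61)) - K(-54) = sqrt(21 + 64) - (-4)*(-54) = sqrt(85) - 1*216 = sqrt(85) - 216 = -216 + sqrt(85)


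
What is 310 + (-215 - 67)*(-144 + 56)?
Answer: 25126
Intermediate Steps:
310 + (-215 - 67)*(-144 + 56) = 310 - 282*(-88) = 310 + 24816 = 25126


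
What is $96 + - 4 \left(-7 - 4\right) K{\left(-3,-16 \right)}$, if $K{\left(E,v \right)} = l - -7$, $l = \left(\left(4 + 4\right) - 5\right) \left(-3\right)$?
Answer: $8$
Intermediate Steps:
$l = -9$ ($l = \left(8 - 5\right) \left(-3\right) = 3 \left(-3\right) = -9$)
$K{\left(E,v \right)} = -2$ ($K{\left(E,v \right)} = -9 - -7 = -9 + 7 = -2$)
$96 + - 4 \left(-7 - 4\right) K{\left(-3,-16 \right)} = 96 + - 4 \left(-7 - 4\right) \left(-2\right) = 96 + \left(-4\right) \left(-11\right) \left(-2\right) = 96 + 44 \left(-2\right) = 96 - 88 = 8$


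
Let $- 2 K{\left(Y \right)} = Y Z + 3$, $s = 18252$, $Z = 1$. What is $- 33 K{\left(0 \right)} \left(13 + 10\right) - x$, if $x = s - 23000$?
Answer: $\frac{11773}{2} \approx 5886.5$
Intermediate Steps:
$K{\left(Y \right)} = - \frac{3}{2} - \frac{Y}{2}$ ($K{\left(Y \right)} = - \frac{Y 1 + 3}{2} = - \frac{Y + 3}{2} = - \frac{3 + Y}{2} = - \frac{3}{2} - \frac{Y}{2}$)
$x = -4748$ ($x = 18252 - 23000 = -4748$)
$- 33 K{\left(0 \right)} \left(13 + 10\right) - x = - 33 \left(- \frac{3}{2} - 0\right) \left(13 + 10\right) - -4748 = - 33 \left(- \frac{3}{2} + 0\right) 23 + 4748 = \left(-33\right) \left(- \frac{3}{2}\right) 23 + 4748 = \frac{99}{2} \cdot 23 + 4748 = \frac{2277}{2} + 4748 = \frac{11773}{2}$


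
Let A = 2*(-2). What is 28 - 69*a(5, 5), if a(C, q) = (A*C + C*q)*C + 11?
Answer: -2456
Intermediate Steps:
A = -4
a(C, q) = 11 + C*(-4*C + C*q) (a(C, q) = (-4*C + C*q)*C + 11 = C*(-4*C + C*q) + 11 = 11 + C*(-4*C + C*q))
28 - 69*a(5, 5) = 28 - 69*(11 - 4*5² + 5*5²) = 28 - 69*(11 - 4*25 + 5*25) = 28 - 69*(11 - 100 + 125) = 28 - 69*36 = 28 - 2484 = -2456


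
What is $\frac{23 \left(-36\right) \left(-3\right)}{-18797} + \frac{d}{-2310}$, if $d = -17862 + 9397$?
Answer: $\frac{30675713}{8684214} \approx 3.5324$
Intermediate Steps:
$d = -8465$
$\frac{23 \left(-36\right) \left(-3\right)}{-18797} + \frac{d}{-2310} = \frac{23 \left(-36\right) \left(-3\right)}{-18797} - \frac{8465}{-2310} = \left(-828\right) \left(-3\right) \left(- \frac{1}{18797}\right) - - \frac{1693}{462} = 2484 \left(- \frac{1}{18797}\right) + \frac{1693}{462} = - \frac{2484}{18797} + \frac{1693}{462} = \frac{30675713}{8684214}$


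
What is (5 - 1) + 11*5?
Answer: 59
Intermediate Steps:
(5 - 1) + 11*5 = 4 + 55 = 59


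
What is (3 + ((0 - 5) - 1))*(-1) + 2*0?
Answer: 3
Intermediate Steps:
(3 + ((0 - 5) - 1))*(-1) + 2*0 = (3 + (-5 - 1))*(-1) + 0 = (3 - 6)*(-1) + 0 = -3*(-1) + 0 = 3 + 0 = 3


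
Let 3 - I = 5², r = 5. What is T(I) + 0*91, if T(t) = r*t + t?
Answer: -132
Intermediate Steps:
I = -22 (I = 3 - 1*5² = 3 - 1*25 = 3 - 25 = -22)
T(t) = 6*t (T(t) = 5*t + t = 6*t)
T(I) + 0*91 = 6*(-22) + 0*91 = -132 + 0 = -132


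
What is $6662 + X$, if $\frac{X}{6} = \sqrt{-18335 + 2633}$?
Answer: $6662 + 6 i \sqrt{15702} \approx 6662.0 + 751.85 i$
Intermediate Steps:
$X = 6 i \sqrt{15702}$ ($X = 6 \sqrt{-18335 + 2633} = 6 \sqrt{-15702} = 6 i \sqrt{15702} \approx 751.85 i$)
$6662 + X = 6662 + 6 i \sqrt{15702}$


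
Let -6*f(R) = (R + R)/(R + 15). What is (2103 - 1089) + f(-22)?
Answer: 21272/21 ≈ 1013.0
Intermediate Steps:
f(R) = -R/(3*(15 + R)) (f(R) = -(R + R)/(6*(R + 15)) = -2*R/(6*(15 + R)) = -R/(3*(15 + R)))
(2103 - 1089) + f(-22) = (2103 - 1089) - 1*(-22)/(45 + 3*(-22)) = 1014 - 1*(-22)/(45 - 66) = 1014 - 1*(-22)/(-21) = 1014 - 1*(-22)*(-1/21) = 1014 - 22/21 = 21272/21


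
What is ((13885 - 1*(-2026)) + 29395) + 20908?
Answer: 66214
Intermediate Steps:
((13885 - 1*(-2026)) + 29395) + 20908 = ((13885 + 2026) + 29395) + 20908 = (15911 + 29395) + 20908 = 45306 + 20908 = 66214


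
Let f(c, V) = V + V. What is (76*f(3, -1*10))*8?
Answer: -12160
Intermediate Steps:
f(c, V) = 2*V
(76*f(3, -1*10))*8 = (76*(2*(-1*10)))*8 = (76*(2*(-10)))*8 = (76*(-20))*8 = -1520*8 = -12160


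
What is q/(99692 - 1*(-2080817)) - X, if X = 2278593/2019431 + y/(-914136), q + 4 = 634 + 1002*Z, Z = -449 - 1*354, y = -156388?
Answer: -1678670588635009025/1006323752155594386 ≈ -1.6681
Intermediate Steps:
Z = -803 (Z = -449 - 354 = -803)
q = -803976 (q = -4 + (634 + 1002*(-803)) = -4 + (634 - 804606) = -4 - 803972 = -803976)
X = 599689666469/461508644154 (X = 2278593/2019431 - 156388/(-914136) = 2278593*(1/2019431) - 156388*(-1/914136) = 2278593/2019431 + 39097/228534 = 599689666469/461508644154 ≈ 1.2994)
q/(99692 - 1*(-2080817)) - X = -803976/(99692 - 1*(-2080817)) - 1*599689666469/461508644154 = -803976/(99692 + 2080817) - 599689666469/461508644154 = -803976/2180509 - 599689666469/461508644154 = -1678670588635009025/1006323752155594386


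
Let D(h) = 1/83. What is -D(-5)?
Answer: -1/83 ≈ -0.012048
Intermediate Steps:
D(h) = 1/83
-D(-5) = -1*1/83 = -1/83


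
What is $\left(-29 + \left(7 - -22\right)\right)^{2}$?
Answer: $0$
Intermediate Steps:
$\left(-29 + \left(7 - -22\right)\right)^{2} = \left(-29 + \left(7 + 22\right)\right)^{2} = \left(-29 + 29\right)^{2} = 0^{2} = 0$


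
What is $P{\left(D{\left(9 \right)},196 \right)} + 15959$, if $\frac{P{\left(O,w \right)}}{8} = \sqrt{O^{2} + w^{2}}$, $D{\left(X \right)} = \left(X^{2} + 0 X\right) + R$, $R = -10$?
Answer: $15959 + 8 \sqrt{43457} \approx 17627.0$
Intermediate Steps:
$D{\left(X \right)} = -10 + X^{2}$ ($D{\left(X \right)} = \left(X^{2} + 0 X\right) - 10 = \left(X^{2} + 0\right) - 10 = X^{2} - 10 = -10 + X^{2}$)
$P{\left(O,w \right)} = 8 \sqrt{O^{2} + w^{2}}$
$P{\left(D{\left(9 \right)},196 \right)} + 15959 = 8 \sqrt{\left(-10 + 9^{2}\right)^{2} + 196^{2}} + 15959 = 8 \sqrt{\left(-10 + 81\right)^{2} + 38416} + 15959 = 8 \sqrt{71^{2} + 38416} + 15959 = 8 \sqrt{5041 + 38416} + 15959 = 8 \sqrt{43457} + 15959 = 15959 + 8 \sqrt{43457}$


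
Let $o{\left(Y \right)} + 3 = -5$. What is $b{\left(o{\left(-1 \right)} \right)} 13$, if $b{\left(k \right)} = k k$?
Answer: $832$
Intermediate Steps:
$o{\left(Y \right)} = -8$ ($o{\left(Y \right)} = -3 - 5 = -8$)
$b{\left(k \right)} = k^{2}$
$b{\left(o{\left(-1 \right)} \right)} 13 = \left(-8\right)^{2} \cdot 13 = 64 \cdot 13 = 832$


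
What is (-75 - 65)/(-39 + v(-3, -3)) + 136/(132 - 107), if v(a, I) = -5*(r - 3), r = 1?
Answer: 7444/725 ≈ 10.268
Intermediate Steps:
v(a, I) = 10 (v(a, I) = -5*(1 - 3) = -5*(-2) = 10)
(-75 - 65)/(-39 + v(-3, -3)) + 136/(132 - 107) = (-75 - 65)/(-39 + 10) + 136/(132 - 107) = -140/(-29) + 136/25 = -140*(-1/29) + (1/25)*136 = 140/29 + 136/25 = 7444/725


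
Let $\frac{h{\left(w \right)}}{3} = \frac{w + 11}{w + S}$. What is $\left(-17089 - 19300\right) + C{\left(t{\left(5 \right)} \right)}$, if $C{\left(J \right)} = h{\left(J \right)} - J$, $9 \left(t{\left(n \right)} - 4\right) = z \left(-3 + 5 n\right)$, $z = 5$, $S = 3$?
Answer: $- \frac{56676316}{1557} \approx -36401.0$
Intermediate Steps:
$h{\left(w \right)} = \frac{3 \left(11 + w\right)}{3 + w}$ ($h{\left(w \right)} = 3 \frac{w + 11}{w + 3} = 3 \frac{11 + w}{3 + w} = \frac{3 \left(11 + w\right)}{3 + w}$)
$t{\left(n \right)} = \frac{7}{3} + \frac{25 n}{9}$ ($t{\left(n \right)} = 4 + \frac{5 \left(-3 + 5 n\right)}{9} = 4 + \frac{-15 + 25 n}{9} = 4 + \left(- \frac{5}{3} + \frac{25 n}{9}\right) = \frac{7}{3} + \frac{25 n}{9}$)
$C{\left(J \right)} = - J + \frac{3 \left(11 + J\right)}{3 + J}$ ($C{\left(J \right)} = \frac{3 \left(11 + J\right)}{3 + J} - J = - J + \frac{3 \left(11 + J\right)}{3 + J}$)
$\left(-17089 - 19300\right) + C{\left(t{\left(5 \right)} \right)} = \left(-17089 - 19300\right) + \frac{33 - \left(\frac{7}{3} + \frac{25}{9} \cdot 5\right)^{2}}{3 + \left(\frac{7}{3} + \frac{25}{9} \cdot 5\right)} = -36389 + \frac{33 - \left(\frac{7}{3} + \frac{125}{9}\right)^{2}}{3 + \left(\frac{7}{3} + \frac{125}{9}\right)} = -36389 + \frac{33 - \left(\frac{146}{9}\right)^{2}}{3 + \frac{146}{9}} = -36389 + \frac{33 - \frac{21316}{81}}{\frac{173}{9}} = -36389 + \frac{9 \left(33 - \frac{21316}{81}\right)}{173} = -36389 + \frac{9}{173} \left(- \frac{18643}{81}\right) = -36389 - \frac{18643}{1557} = - \frac{56676316}{1557}$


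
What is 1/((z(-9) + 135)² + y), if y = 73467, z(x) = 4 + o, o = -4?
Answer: 1/91692 ≈ 1.0906e-5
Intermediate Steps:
z(x) = 0 (z(x) = 4 - 4 = 0)
1/((z(-9) + 135)² + y) = 1/((0 + 135)² + 73467) = 1/(135² + 73467) = 1/(18225 + 73467) = 1/91692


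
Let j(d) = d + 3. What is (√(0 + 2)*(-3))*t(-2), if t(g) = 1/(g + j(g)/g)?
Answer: 6*√2/5 ≈ 1.6971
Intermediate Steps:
j(d) = 3 + d
t(g) = 1/(g + (3 + g)/g)
(√(0 + 2)*(-3))*t(-2) = (√(0 + 2)*(-3))*(-2/(3 - 2 + (-2)²)) = (√2*(-3))*(-2/(3 - 2 + 4)) = (-3*√2)*(-2/5) = (-3*√2)*(-2*⅕) = -3*√2*(-⅖) = 6*√2/5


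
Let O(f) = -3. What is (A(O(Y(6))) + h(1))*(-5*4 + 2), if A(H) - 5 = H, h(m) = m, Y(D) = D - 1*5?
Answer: -54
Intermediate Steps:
Y(D) = -5 + D (Y(D) = D - 5 = -5 + D)
A(H) = 5 + H
(A(O(Y(6))) + h(1))*(-5*4 + 2) = ((5 - 3) + 1)*(-5*4 + 2) = (2 + 1)*(-20 + 2) = 3*(-18) = -54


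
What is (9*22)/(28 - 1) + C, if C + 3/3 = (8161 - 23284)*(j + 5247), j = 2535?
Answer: -353061539/3 ≈ -1.1769e+8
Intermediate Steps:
C = -117687187 (C = -1 + (8161 - 23284)*(2535 + 5247) = -1 - 15123*7782 = -1 - 117687186 = -117687187)
(9*22)/(28 - 1) + C = (9*22)/(28 - 1) - 117687187 = 198/27 - 117687187 = 198*(1/27) - 117687187 = 22/3 - 117687187 = -353061539/3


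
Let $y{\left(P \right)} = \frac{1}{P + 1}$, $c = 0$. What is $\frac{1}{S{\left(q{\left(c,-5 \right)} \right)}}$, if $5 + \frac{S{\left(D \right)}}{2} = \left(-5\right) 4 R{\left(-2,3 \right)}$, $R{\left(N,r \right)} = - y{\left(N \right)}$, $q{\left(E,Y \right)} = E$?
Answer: $- \frac{1}{50} \approx -0.02$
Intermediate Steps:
$y{\left(P \right)} = \frac{1}{1 + P}$
$R{\left(N,r \right)} = - \frac{1}{1 + N}$
$S{\left(D \right)} = -50$ ($S{\left(D \right)} = -10 + 2 \left(-5\right) 4 \left(- \frac{1}{1 - 2}\right) = -10 + 2 \left(- 20 \left(- \frac{1}{-1}\right)\right) = -10 + 2 \left(- 20 \left(\left(-1\right) \left(-1\right)\right)\right) = -10 + 2 \left(\left(-20\right) 1\right) = -10 + 2 \left(-20\right) = -10 - 40 = -50$)
$\frac{1}{S{\left(q{\left(c,-5 \right)} \right)}} = \frac{1}{-50} = - \frac{1}{50}$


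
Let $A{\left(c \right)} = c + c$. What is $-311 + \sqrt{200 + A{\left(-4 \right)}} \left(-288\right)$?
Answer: $-311 - 2304 \sqrt{3} \approx -4301.6$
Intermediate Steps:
$A{\left(c \right)} = 2 c$
$-311 + \sqrt{200 + A{\left(-4 \right)}} \left(-288\right) = -311 + \sqrt{200 + 2 \left(-4\right)} \left(-288\right) = -311 + \sqrt{200 - 8} \left(-288\right) = -311 + \sqrt{192} \left(-288\right) = -311 + 8 \sqrt{3} \left(-288\right) = -311 - 2304 \sqrt{3}$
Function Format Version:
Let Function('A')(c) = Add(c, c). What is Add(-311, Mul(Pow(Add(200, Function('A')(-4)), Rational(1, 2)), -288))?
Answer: Add(-311, Mul(-2304, Pow(3, Rational(1, 2)))) ≈ -4301.6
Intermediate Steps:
Function('A')(c) = Mul(2, c)
Add(-311, Mul(Pow(Add(200, Function('A')(-4)), Rational(1, 2)), -288)) = Add(-311, Mul(Pow(Add(200, Mul(2, -4)), Rational(1, 2)), -288)) = Add(-311, Mul(Pow(Add(200, -8), Rational(1, 2)), -288)) = Add(-311, Mul(Pow(192, Rational(1, 2)), -288)) = Add(-311, Mul(Mul(8, Pow(3, Rational(1, 2))), -288)) = Add(-311, Mul(-2304, Pow(3, Rational(1, 2))))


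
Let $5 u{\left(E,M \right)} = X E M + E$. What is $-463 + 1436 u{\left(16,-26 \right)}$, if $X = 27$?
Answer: $- \frac{16108491}{5} \approx -3.2217 \cdot 10^{6}$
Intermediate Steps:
$u{\left(E,M \right)} = \frac{E}{5} + \frac{27 E M}{5}$ ($u{\left(E,M \right)} = \frac{27 E M + E}{5} = \frac{E + 27 E M}{5} = \frac{E}{5} + \frac{27 E M}{5}$)
$-463 + 1436 u{\left(16,-26 \right)} = -463 + 1436 \cdot \frac{1}{5} \cdot 16 \left(1 + 27 \left(-26\right)\right) = -463 + 1436 \cdot \frac{1}{5} \cdot 16 \left(1 - 702\right) = -463 + 1436 \cdot \frac{1}{5} \cdot 16 \left(-701\right) = -463 + 1436 \left(- \frac{11216}{5}\right) = -463 - \frac{16106176}{5} = - \frac{16108491}{5}$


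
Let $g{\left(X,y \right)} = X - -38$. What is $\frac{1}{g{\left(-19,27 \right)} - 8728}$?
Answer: $- \frac{1}{8709} \approx -0.00011482$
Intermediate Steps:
$g{\left(X,y \right)} = 38 + X$ ($g{\left(X,y \right)} = X + 38 = 38 + X$)
$\frac{1}{g{\left(-19,27 \right)} - 8728} = \frac{1}{\left(38 - 19\right) - 8728} = \frac{1}{19 - 8728} = \frac{1}{-8709} = - \frac{1}{8709}$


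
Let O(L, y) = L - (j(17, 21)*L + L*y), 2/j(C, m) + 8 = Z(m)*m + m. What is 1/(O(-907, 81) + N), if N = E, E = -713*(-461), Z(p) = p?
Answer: 227/91085338 ≈ 2.4922e-6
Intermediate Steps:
E = 328693
N = 328693
j(C, m) = 2/(-8 + m + m**2) (j(C, m) = 2/(-8 + (m*m + m)) = 2/(-8 + (m**2 + m)) = 2/(-8 + (m + m**2)) = 2/(-8 + m + m**2))
O(L, y) = 226*L/227 - L*y (O(L, y) = L - ((2/(-8 + 21 + 21**2))*L + L*y) = L - ((2/(-8 + 21 + 441))*L + L*y) = L - ((2/454)*L + L*y) = L - ((2*(1/454))*L + L*y) = L - (L/227 + L*y) = L + (-L/227 - L*y) = 226*L/227 - L*y)
1/(O(-907, 81) + N) = 1/((1/227)*(-907)*(226 - 227*81) + 328693) = 1/((1/227)*(-907)*(226 - 18387) + 328693) = 1/((1/227)*(-907)*(-18161) + 328693) = 1/(16472027/227 + 328693) = 1/(91085338/227) = 227/91085338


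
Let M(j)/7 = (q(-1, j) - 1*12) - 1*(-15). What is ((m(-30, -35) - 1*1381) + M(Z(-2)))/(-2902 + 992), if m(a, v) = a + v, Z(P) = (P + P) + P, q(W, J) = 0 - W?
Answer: 709/955 ≈ 0.74241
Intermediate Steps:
q(W, J) = -W
Z(P) = 3*P (Z(P) = 2*P + P = 3*P)
M(j) = 28 (M(j) = 7*((-1*(-1) - 1*12) - 1*(-15)) = 7*((1 - 12) + 15) = 7*(-11 + 15) = 7*4 = 28)
((m(-30, -35) - 1*1381) + M(Z(-2)))/(-2902 + 992) = (((-30 - 35) - 1*1381) + 28)/(-2902 + 992) = ((-65 - 1381) + 28)/(-1910) = (-1446 + 28)*(-1/1910) = -1418*(-1/1910) = 709/955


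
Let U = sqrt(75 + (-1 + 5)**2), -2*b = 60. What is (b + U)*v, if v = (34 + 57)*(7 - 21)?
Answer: 38220 - 1274*sqrt(91) ≈ 26067.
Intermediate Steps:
b = -30 (b = -1/2*60 = -30)
v = -1274 (v = 91*(-14) = -1274)
U = sqrt(91) (U = sqrt(75 + 4**2) = sqrt(75 + 16) = sqrt(91) ≈ 9.5394)
(b + U)*v = (-30 + sqrt(91))*(-1274) = 38220 - 1274*sqrt(91)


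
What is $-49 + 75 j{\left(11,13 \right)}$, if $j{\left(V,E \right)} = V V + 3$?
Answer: $9251$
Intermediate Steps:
$j{\left(V,E \right)} = 3 + V^{2}$ ($j{\left(V,E \right)} = V^{2} + 3 = 3 + V^{2}$)
$-49 + 75 j{\left(11,13 \right)} = -49 + 75 \left(3 + 11^{2}\right) = -49 + 75 \left(3 + 121\right) = -49 + 75 \cdot 124 = -49 + 9300 = 9251$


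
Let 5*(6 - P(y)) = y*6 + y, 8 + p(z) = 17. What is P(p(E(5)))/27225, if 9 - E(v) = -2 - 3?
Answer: -1/4125 ≈ -0.00024242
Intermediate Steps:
E(v) = 14 (E(v) = 9 - (-2 - 3) = 9 - 1*(-5) = 9 + 5 = 14)
p(z) = 9 (p(z) = -8 + 17 = 9)
P(y) = 6 - 7*y/5 (P(y) = 6 - (y*6 + y)/5 = 6 - (6*y + y)/5 = 6 - 7*y/5)
P(p(E(5)))/27225 = (6 - 7/5*9)/27225 = (6 - 63/5)*(1/27225) = -33/5*1/27225 = -1/4125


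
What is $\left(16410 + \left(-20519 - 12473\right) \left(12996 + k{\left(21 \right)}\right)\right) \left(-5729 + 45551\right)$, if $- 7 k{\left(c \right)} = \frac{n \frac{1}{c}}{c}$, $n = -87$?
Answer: $- \frac{5856253316664844}{343} \approx -1.7074 \cdot 10^{13}$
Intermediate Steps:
$k{\left(c \right)} = \frac{87}{7 c^{2}}$ ($k{\left(c \right)} = - \frac{- \frac{87}{c} \frac{1}{c}}{7} = - \frac{\left(-87\right) \frac{1}{c^{2}}}{7} = \frac{87}{7 c^{2}}$)
$\left(16410 + \left(-20519 - 12473\right) \left(12996 + k{\left(21 \right)}\right)\right) \left(-5729 + 45551\right) = \left(16410 + \left(-20519 - 12473\right) \left(12996 + \frac{87}{7 \cdot 441}\right)\right) \left(-5729 + 45551\right) = \left(16410 - 32992 \left(12996 + \frac{87}{7} \cdot \frac{1}{441}\right)\right) 39822 = \left(16410 - 32992 \left(12996 + \frac{29}{1029}\right)\right) 39822 = \left(16410 - \frac{441199145696}{1029}\right) 39822 = \left(- \frac{441182259806}{1029}\right) 39822 = - \frac{5856253316664844}{343}$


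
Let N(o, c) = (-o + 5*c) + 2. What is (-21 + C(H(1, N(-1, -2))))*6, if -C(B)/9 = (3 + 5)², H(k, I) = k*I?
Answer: -3582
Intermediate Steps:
N(o, c) = 2 - o + 5*c
H(k, I) = I*k
C(B) = -576 (C(B) = -9*(3 + 5)² = -9*8² = -9*64 = -576)
(-21 + C(H(1, N(-1, -2))))*6 = (-21 - 576)*6 = -597*6 = -3582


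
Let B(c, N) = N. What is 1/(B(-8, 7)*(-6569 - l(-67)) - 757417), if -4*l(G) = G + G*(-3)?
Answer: -2/1606331 ≈ -1.2451e-6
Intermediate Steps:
l(G) = G/2 (l(G) = -(G + G*(-3))/4 = -(G - 3*G)/4 = -(-1)*G/2 = G/2)
1/(B(-8, 7)*(-6569 - l(-67)) - 757417) = 1/(7*(-6569 - (-67)/2) - 757417) = 1/(7*(-6569 - 1*(-67/2)) - 757417) = 1/(7*(-6569 + 67/2) - 757417) = 1/(7*(-13071/2) - 757417) = 1/(-91497/2 - 757417) = 1/(-1606331/2) = -2/1606331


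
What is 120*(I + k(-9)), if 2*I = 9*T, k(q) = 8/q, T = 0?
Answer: -320/3 ≈ -106.67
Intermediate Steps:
I = 0 (I = (9*0)/2 = (1/2)*0 = 0)
120*(I + k(-9)) = 120*(0 + 8/(-9)) = 120*(0 + 8*(-1/9)) = 120*(0 - 8/9) = 120*(-8/9) = -320/3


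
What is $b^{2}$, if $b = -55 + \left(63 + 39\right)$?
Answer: $2209$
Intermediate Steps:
$b = 47$ ($b = -55 + 102 = 47$)
$b^{2} = 47^{2} = 2209$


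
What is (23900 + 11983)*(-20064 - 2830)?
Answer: -821505402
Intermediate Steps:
(23900 + 11983)*(-20064 - 2830) = 35883*(-22894) = -821505402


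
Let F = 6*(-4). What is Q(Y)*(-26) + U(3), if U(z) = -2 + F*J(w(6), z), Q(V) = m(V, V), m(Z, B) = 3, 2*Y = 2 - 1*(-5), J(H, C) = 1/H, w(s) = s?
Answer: -84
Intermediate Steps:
F = -24
J(H, C) = 1/H
Y = 7/2 (Y = (2 - 1*(-5))/2 = (2 + 5)/2 = (½)*7 = 7/2 ≈ 3.5000)
Q(V) = 3
U(z) = -6 (U(z) = -2 - 24/6 = -2 - 24*⅙ = -2 - 4 = -6)
Q(Y)*(-26) + U(3) = 3*(-26) - 6 = -78 - 6 = -84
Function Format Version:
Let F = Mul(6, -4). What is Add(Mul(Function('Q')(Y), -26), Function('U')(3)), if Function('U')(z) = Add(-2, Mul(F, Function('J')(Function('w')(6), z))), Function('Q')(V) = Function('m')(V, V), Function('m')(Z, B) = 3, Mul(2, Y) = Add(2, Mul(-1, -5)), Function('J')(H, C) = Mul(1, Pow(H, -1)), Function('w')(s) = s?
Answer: -84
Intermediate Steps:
F = -24
Function('J')(H, C) = Pow(H, -1)
Y = Rational(7, 2) (Y = Mul(Rational(1, 2), Add(2, Mul(-1, -5))) = Mul(Rational(1, 2), Add(2, 5)) = Mul(Rational(1, 2), 7) = Rational(7, 2) ≈ 3.5000)
Function('Q')(V) = 3
Function('U')(z) = -6 (Function('U')(z) = Add(-2, Mul(-24, Pow(6, -1))) = Add(-2, Mul(-24, Rational(1, 6))) = Add(-2, -4) = -6)
Add(Mul(Function('Q')(Y), -26), Function('U')(3)) = Add(Mul(3, -26), -6) = Add(-78, -6) = -84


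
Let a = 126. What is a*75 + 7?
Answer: 9457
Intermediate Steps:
a*75 + 7 = 126*75 + 7 = 9450 + 7 = 9457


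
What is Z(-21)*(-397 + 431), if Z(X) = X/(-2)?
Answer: 357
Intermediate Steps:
Z(X) = -X/2 (Z(X) = X*(-½) = -X/2)
Z(-21)*(-397 + 431) = (-½*(-21))*(-397 + 431) = (21/2)*34 = 357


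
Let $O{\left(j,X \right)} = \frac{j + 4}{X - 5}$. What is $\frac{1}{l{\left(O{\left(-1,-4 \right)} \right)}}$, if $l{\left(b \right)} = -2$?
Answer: $- \frac{1}{2} \approx -0.5$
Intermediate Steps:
$O{\left(j,X \right)} = \frac{4 + j}{-5 + X}$
$\frac{1}{l{\left(O{\left(-1,-4 \right)} \right)}} = \frac{1}{-2} = - \frac{1}{2}$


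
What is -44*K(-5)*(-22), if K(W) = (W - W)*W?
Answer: 0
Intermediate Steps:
K(W) = 0 (K(W) = 0*W = 0)
-44*K(-5)*(-22) = -44*0*(-22) = -0*(-22) = -1*0 = 0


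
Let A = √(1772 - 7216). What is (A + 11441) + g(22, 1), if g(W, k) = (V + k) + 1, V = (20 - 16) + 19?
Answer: 11466 + 2*I*√1361 ≈ 11466.0 + 73.783*I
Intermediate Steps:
V = 23 (V = 4 + 19 = 23)
g(W, k) = 24 + k (g(W, k) = (23 + k) + 1 = 24 + k)
A = 2*I*√1361 (A = √(-5444) = 2*I*√1361 ≈ 73.783*I)
(A + 11441) + g(22, 1) = (2*I*√1361 + 11441) + (24 + 1) = (11441 + 2*I*√1361) + 25 = 11466 + 2*I*√1361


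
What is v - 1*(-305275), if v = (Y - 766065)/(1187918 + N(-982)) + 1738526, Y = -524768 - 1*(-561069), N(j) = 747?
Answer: 2429393985901/1188665 ≈ 2.0438e+6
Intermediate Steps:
Y = 36301 (Y = -524768 + 561069 = 36301)
v = 2066524278026/1188665 (v = (36301 - 766065)/(1187918 + 747) + 1738526 = -729764/1188665 + 1738526 = 2066524278026/1188665 ≈ 1.7385e+6)
v - 1*(-305275) = 2066524278026/1188665 - 1*(-305275) = 2066524278026/1188665 + 305275 = 2429393985901/1188665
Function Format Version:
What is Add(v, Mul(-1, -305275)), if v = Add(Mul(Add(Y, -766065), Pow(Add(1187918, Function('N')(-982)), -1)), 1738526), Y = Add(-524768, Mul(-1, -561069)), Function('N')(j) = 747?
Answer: Rational(2429393985901, 1188665) ≈ 2.0438e+6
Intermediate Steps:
Y = 36301 (Y = Add(-524768, 561069) = 36301)
v = Rational(2066524278026, 1188665) (v = Add(Mul(Add(36301, -766065), Pow(Add(1187918, 747), -1)), 1738526) = Add(Mul(-729764, Pow(1188665, -1)), 1738526) = Add(Mul(-729764, Rational(1, 1188665)), 1738526) = Add(Rational(-729764, 1188665), 1738526) = Rational(2066524278026, 1188665) ≈ 1.7385e+6)
Add(v, Mul(-1, -305275)) = Add(Rational(2066524278026, 1188665), Mul(-1, -305275)) = Add(Rational(2066524278026, 1188665), 305275) = Rational(2429393985901, 1188665)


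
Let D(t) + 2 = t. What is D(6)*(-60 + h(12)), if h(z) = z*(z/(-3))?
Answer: -432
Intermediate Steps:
D(t) = -2 + t
h(z) = -z²/3 (h(z) = z*(z*(-⅓)) = z*(-z/3) = -z²/3)
D(6)*(-60 + h(12)) = (-2 + 6)*(-60 - ⅓*12²) = 4*(-60 - ⅓*144) = 4*(-60 - 48) = 4*(-108) = -432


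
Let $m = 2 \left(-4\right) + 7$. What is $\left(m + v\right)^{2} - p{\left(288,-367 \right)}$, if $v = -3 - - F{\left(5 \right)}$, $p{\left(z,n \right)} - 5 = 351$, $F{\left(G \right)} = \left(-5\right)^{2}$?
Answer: $85$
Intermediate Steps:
$F{\left(G \right)} = 25$
$p{\left(z,n \right)} = 356$ ($p{\left(z,n \right)} = 5 + 351 = 356$)
$v = 22$ ($v = -3 - \left(-1\right) 25 = -3 - -25 = -3 + 25 = 22$)
$m = -1$ ($m = -8 + 7 = -1$)
$\left(m + v\right)^{2} - p{\left(288,-367 \right)} = \left(-1 + 22\right)^{2} - 356 = 21^{2} - 356 = 441 - 356 = 85$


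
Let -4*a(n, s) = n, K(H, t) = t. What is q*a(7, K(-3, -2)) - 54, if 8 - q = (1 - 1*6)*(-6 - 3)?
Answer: 43/4 ≈ 10.750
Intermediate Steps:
a(n, s) = -n/4
q = -37 (q = 8 - (1 - 1*6)*(-6 - 3) = 8 - (1 - 6)*(-9) = 8 - (-5)*(-9) = 8 - 1*45 = 8 - 45 = -37)
q*a(7, K(-3, -2)) - 54 = -(-37)*7/4 - 54 = -37*(-7/4) - 54 = 259/4 - 54 = 43/4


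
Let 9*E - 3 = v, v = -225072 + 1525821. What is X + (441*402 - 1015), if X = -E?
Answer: 31739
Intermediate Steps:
v = 1300749
E = 144528 (E = ⅓ + (⅑)*1300749 = ⅓ + 433583/3 = 144528)
X = -144528 (X = -1*144528 = -144528)
X + (441*402 - 1015) = -144528 + (441*402 - 1015) = -144528 + (177282 - 1015) = -144528 + 176267 = 31739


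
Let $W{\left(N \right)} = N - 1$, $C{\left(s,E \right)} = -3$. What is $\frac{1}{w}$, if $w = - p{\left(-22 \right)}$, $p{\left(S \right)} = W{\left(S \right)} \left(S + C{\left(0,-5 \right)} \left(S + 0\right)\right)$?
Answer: $\frac{1}{1012} \approx 0.00098814$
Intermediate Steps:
$W{\left(N \right)} = -1 + N$ ($W{\left(N \right)} = N - 1 = -1 + N$)
$p{\left(S \right)} = - 2 S \left(-1 + S\right)$ ($p{\left(S \right)} = \left(-1 + S\right) \left(S - 3 \left(S + 0\right)\right) = \left(-1 + S\right) \left(S - 3 S\right) = \left(-1 + S\right) \left(- 2 S\right) = - 2 S \left(-1 + S\right)$)
$w = 1012$ ($w = - 2 \left(-22\right) \left(1 - -22\right) = - 2 \left(-22\right) \left(1 + 22\right) = - 2 \left(-22\right) 23 = \left(-1\right) \left(-1012\right) = 1012$)
$\frac{1}{w} = \frac{1}{1012}$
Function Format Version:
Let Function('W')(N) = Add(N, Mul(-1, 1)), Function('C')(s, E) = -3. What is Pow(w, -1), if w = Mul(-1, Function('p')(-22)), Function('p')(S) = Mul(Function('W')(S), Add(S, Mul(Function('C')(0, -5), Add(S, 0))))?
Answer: Rational(1, 1012) ≈ 0.00098814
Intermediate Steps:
Function('W')(N) = Add(-1, N) (Function('W')(N) = Add(N, -1) = Add(-1, N))
Function('p')(S) = Mul(-2, S, Add(-1, S)) (Function('p')(S) = Mul(Add(-1, S), Add(S, Mul(-3, Add(S, 0)))) = Mul(Add(-1, S), Add(S, Mul(-3, S))) = Mul(Add(-1, S), Mul(-2, S)) = Mul(-2, S, Add(-1, S)))
w = 1012 (w = Mul(-1, Mul(2, -22, Add(1, Mul(-1, -22)))) = Mul(-1, Mul(2, -22, Add(1, 22))) = Mul(-1, Mul(2, -22, 23)) = Mul(-1, -1012) = 1012)
Pow(w, -1) = Pow(1012, -1) = Rational(1, 1012)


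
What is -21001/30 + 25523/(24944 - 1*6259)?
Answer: -78327599/112110 ≈ -698.67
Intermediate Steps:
-21001/30 + 25523/(24944 - 1*6259) = -21001*1/30 + 25523/(24944 - 6259) = -21001/30 + 25523/18685 = -78327599/112110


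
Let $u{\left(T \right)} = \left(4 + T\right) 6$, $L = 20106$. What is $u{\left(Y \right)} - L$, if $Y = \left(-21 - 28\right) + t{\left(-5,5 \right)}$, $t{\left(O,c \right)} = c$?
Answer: $-20346$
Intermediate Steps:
$Y = -44$ ($Y = \left(-21 - 28\right) + 5 = -49 + 5 = -44$)
$u{\left(T \right)} = 24 + 6 T$
$u{\left(Y \right)} - L = \left(24 + 6 \left(-44\right)\right) - 20106 = \left(24 - 264\right) - 20106 = -240 - 20106 = -20346$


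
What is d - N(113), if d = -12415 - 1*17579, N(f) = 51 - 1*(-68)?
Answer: -30113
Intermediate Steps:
N(f) = 119 (N(f) = 51 + 68 = 119)
d = -29994 (d = -12415 - 17579 = -29994)
d - N(113) = -29994 - 1*119 = -29994 - 119 = -30113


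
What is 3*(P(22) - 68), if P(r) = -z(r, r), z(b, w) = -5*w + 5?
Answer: 111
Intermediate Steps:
z(b, w) = 5 - 5*w
P(r) = -5 + 5*r (P(r) = -(5 - 5*r) = -5 + 5*r)
3*(P(22) - 68) = 3*((-5 + 5*22) - 68) = 3*((-5 + 110) - 68) = 3*(105 - 68) = 3*37 = 111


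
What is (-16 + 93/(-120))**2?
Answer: 450241/1600 ≈ 281.40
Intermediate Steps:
(-16 + 93/(-120))**2 = (-16 + 93*(-1/120))**2 = (-16 - 31/40)**2 = (-671/40)**2 = 450241/1600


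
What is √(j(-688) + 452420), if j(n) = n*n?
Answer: 2*√231441 ≈ 962.17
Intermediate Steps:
j(n) = n²
√(j(-688) + 452420) = √((-688)² + 452420) = √(473344 + 452420) = √925764 = 2*√231441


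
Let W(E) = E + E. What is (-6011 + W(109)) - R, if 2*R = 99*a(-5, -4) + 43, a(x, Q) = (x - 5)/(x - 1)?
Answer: -5897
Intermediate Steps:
W(E) = 2*E
a(x, Q) = (-5 + x)/(-1 + x)
R = 104 (R = (99*((-5 - 5)/(-1 - 5)) + 43)/2 = (99*(-10/(-6)) + 43)/2 = (99*(-⅙*(-10)) + 43)/2 = (99*(5/3) + 43)/2 = (165 + 43)/2 = (½)*208 = 104)
(-6011 + W(109)) - R = (-6011 + 2*109) - 1*104 = (-6011 + 218) - 104 = -5793 - 104 = -5897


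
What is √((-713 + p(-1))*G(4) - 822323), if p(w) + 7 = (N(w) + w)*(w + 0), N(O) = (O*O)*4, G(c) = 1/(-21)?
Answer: 2*I*√10073035/7 ≈ 906.8*I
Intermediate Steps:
G(c) = -1/21
N(O) = 4*O² (N(O) = O²*4 = 4*O²)
p(w) = -7 + w*(w + 4*w²) (p(w) = -7 + (4*w² + w)*(w + 0) = -7 + (w + 4*w²)*w = -7 + w*(w + 4*w²))
√((-713 + p(-1))*G(4) - 822323) = √((-713 + (-7 + (-1)² + 4*(-1)³))*(-1/21) - 822323) = √((-713 + (-7 + 1 + 4*(-1)))*(-1/21) - 822323) = √((-713 + (-7 + 1 - 4))*(-1/21) - 822323) = √((-713 - 10)*(-1/21) - 822323) = √(-723*(-1/21) - 822323) = √(241/7 - 822323) = √(-5756020/7) = 2*I*√10073035/7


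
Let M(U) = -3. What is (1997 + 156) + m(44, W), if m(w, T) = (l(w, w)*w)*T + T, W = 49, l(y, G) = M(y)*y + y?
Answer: -187526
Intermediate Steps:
l(y, G) = -2*y (l(y, G) = -3*y + y = -2*y)
m(w, T) = T - 2*T*w² (m(w, T) = ((-2*w)*w)*T + T = (-2*w²)*T + T = -2*T*w² + T = T - 2*T*w²)
(1997 + 156) + m(44, W) = (1997 + 156) + 49*(1 - 2*44²) = 2153 + 49*(1 - 2*1936) = 2153 + 49*(1 - 3872) = 2153 + 49*(-3871) = 2153 - 189679 = -187526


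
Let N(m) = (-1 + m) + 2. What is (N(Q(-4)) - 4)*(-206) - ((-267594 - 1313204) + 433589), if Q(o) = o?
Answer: 1148651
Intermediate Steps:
N(m) = 1 + m
(N(Q(-4)) - 4)*(-206) - ((-267594 - 1313204) + 433589) = ((1 - 4) - 4)*(-206) - ((-267594 - 1313204) + 433589) = (-3 - 4)*(-206) - (-1580798 + 433589) = -7*(-206) - 1*(-1147209) = 1442 + 1147209 = 1148651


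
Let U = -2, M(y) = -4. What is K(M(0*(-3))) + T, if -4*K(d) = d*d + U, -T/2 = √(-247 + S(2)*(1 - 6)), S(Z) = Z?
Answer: -7/2 - 2*I*√257 ≈ -3.5 - 32.062*I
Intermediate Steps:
T = -2*I*√257 (T = -2*√(-247 + 2*(1 - 6)) = -2*√(-247 + 2*(-5)) = -2*√(-247 - 10) = -2*I*√257 ≈ -32.062*I)
K(d) = ½ - d²/4 (K(d) = -(d*d - 2)/4 = -(d² - 2)/4 = -(-2 + d²)/4 = ½ - d²/4)
K(M(0*(-3))) + T = (½ - ¼*(-4)²) - 2*I*√257 = (½ - ¼*16) - 2*I*√257 = (½ - 4) - 2*I*√257 = -7/2 - 2*I*√257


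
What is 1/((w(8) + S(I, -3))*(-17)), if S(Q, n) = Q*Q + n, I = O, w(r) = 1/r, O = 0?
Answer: 8/391 ≈ 0.020460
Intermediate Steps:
w(r) = 1/r
I = 0
S(Q, n) = n + Q**2 (S(Q, n) = Q**2 + n = n + Q**2)
1/((w(8) + S(I, -3))*(-17)) = 1/((1/8 + (-3 + 0**2))*(-17)) = 1/((1/8 + (-3 + 0))*(-17)) = 1/((1/8 - 3)*(-17)) = 1/(-23/8*(-17)) = 1/(391/8) = 8/391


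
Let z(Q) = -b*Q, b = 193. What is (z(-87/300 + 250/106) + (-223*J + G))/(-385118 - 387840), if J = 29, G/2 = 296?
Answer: 33253359/4096677400 ≈ 0.0081172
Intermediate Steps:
G = 592 (G = 2*296 = 592)
z(Q) = -193*Q
(z(-87/300 + 250/106) + (-223*J + G))/(-385118 - 387840) = (-193*(-87/300 + 250/106) + (-223*29 + 592))/(-385118 - 387840) = (-193*(-87*1/300 + 250*(1/106)) + (-6467 + 592))/(-772958) = (-193*(-29/100 + 125/53) - 5875)*(-1/772958) = (-193*10963/5300 - 5875)*(-1/772958) = (-2115859/5300 - 5875)*(-1/772958) = -33253359/5300*(-1/772958) = 33253359/4096677400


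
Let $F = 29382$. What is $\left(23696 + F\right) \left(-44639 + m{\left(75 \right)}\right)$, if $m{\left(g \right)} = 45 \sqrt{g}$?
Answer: $-2369348842 + 11942550 \sqrt{3} \approx -2.3487 \cdot 10^{9}$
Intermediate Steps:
$\left(23696 + F\right) \left(-44639 + m{\left(75 \right)}\right) = \left(23696 + 29382\right) \left(-44639 + 45 \sqrt{75}\right) = 53078 \left(-44639 + 45 \cdot 5 \sqrt{3}\right) = 53078 \left(-44639 + 225 \sqrt{3}\right) = -2369348842 + 11942550 \sqrt{3}$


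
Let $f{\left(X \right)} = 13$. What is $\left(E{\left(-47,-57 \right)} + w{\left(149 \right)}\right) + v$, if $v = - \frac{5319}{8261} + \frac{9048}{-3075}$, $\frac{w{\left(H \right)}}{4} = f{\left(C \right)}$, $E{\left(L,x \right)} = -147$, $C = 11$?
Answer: $- \frac{834782026}{8467525} \approx -98.586$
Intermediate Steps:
$w{\left(H \right)} = 52$ ($w{\left(H \right)} = 4 \cdot 13 = 52$)
$v = - \frac{30367151}{8467525}$ ($v = \left(-5319\right) \frac{1}{8261} + 9048 \left(- \frac{1}{3075}\right) = - \frac{5319}{8261} - \frac{3016}{1025} = - \frac{30367151}{8467525} \approx -3.5863$)
$\left(E{\left(-47,-57 \right)} + w{\left(149 \right)}\right) + v = \left(-147 + 52\right) - \frac{30367151}{8467525} = -95 - \frac{30367151}{8467525} = - \frac{834782026}{8467525}$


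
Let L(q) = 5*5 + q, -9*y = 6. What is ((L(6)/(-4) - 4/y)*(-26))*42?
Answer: 1911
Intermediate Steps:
y = -⅔ (y = -⅑*6 = -⅔ ≈ -0.66667)
L(q) = 25 + q
((L(6)/(-4) - 4/y)*(-26))*42 = (((25 + 6)/(-4) - 4/(-⅔))*(-26))*42 = ((31*(-¼) - 4*(-3/2))*(-26))*42 = ((-31/4 + 6)*(-26))*42 = -7/4*(-26)*42 = (91/2)*42 = 1911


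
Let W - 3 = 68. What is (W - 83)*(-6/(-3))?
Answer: -24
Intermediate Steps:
W = 71 (W = 3 + 68 = 71)
(W - 83)*(-6/(-3)) = (71 - 83)*(-6/(-3)) = -(-72)*(-1)/3 = -12*2 = -24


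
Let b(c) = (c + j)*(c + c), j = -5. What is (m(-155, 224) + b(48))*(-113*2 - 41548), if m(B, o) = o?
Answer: -181800448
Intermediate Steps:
b(c) = 2*c*(-5 + c) (b(c) = (c - 5)*(c + c) = (-5 + c)*(2*c) = 2*c*(-5 + c))
(m(-155, 224) + b(48))*(-113*2 - 41548) = (224 + 2*48*(-5 + 48))*(-113*2 - 41548) = (224 + 2*48*43)*(-226 - 41548) = (224 + 4128)*(-41774) = 4352*(-41774) = -181800448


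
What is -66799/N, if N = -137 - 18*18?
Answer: 66799/461 ≈ 144.90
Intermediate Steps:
N = -461 (N = -137 - 324 = -461)
-66799/N = -66799/(-461) = -66799*(-1/461) = 66799/461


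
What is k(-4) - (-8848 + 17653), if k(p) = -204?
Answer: -9009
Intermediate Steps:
k(-4) - (-8848 + 17653) = -204 - (-8848 + 17653) = -204 - 1*8805 = -204 - 8805 = -9009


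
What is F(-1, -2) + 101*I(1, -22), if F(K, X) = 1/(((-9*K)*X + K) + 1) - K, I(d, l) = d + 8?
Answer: 16379/18 ≈ 909.94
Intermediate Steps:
I(d, l) = 8 + d
F(K, X) = 1/(1 + K - 9*K*X) - K (F(K, X) = 1/((-9*K*X + K) + 1) - K = 1/((K - 9*K*X) + 1) - K = 1/(1 + K - 9*K*X) - K)
F(-1, -2) + 101*I(1, -22) = (1 - 1*(-1) - 1*(-1)**2 + 9*(-2)*(-1)**2)/(1 - 1 - 9*(-1)*(-2)) + 101*(8 + 1) = (1 + 1 - 1*1 + 9*(-2)*1)/(1 - 1 - 18) + 101*9 = (1 + 1 - 1 - 18)/(-18) + 909 = -1/18*(-17) + 909 = 17/18 + 909 = 16379/18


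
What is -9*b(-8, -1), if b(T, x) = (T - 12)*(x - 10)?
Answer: -1980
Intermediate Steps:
b(T, x) = (-12 + T)*(-10 + x)
-9*b(-8, -1) = -9*(120 - 12*(-1) - 10*(-8) - 8*(-1)) = -9*(120 + 12 + 80 + 8) = -9*220 = -1980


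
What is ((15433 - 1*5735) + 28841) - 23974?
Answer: 14565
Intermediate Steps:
((15433 - 1*5735) + 28841) - 23974 = ((15433 - 5735) + 28841) - 23974 = (9698 + 28841) - 23974 = 38539 - 23974 = 14565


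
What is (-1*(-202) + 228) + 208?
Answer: 638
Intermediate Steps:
(-1*(-202) + 228) + 208 = (202 + 228) + 208 = 430 + 208 = 638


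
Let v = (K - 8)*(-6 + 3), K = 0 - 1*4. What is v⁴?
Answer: 1679616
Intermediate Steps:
K = -4 (K = 0 - 4 = -4)
v = 36 (v = (-4 - 8)*(-6 + 3) = -12*(-3) = 36)
v⁴ = 36⁴ = 1679616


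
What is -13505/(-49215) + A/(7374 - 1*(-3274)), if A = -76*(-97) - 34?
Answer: 50494091/52404132 ≈ 0.96355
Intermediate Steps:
A = 7338 (A = 7372 - 34 = 7338)
-13505/(-49215) + A/(7374 - 1*(-3274)) = -13505/(-49215) + 7338/(7374 - 1*(-3274)) = -13505*(-1/49215) + 7338/(7374 + 3274) = 2701/9843 + 7338/10648 = 2701/9843 + 7338*(1/10648) = 2701/9843 + 3669/5324 = 50494091/52404132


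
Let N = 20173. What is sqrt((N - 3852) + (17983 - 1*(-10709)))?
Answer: sqrt(45013) ≈ 212.16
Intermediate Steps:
sqrt((N - 3852) + (17983 - 1*(-10709))) = sqrt((20173 - 3852) + (17983 - 1*(-10709))) = sqrt(16321 + (17983 + 10709)) = sqrt(16321 + 28692) = sqrt(45013)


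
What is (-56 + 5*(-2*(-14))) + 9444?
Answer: 9528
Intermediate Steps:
(-56 + 5*(-2*(-14))) + 9444 = (-56 + 5*28) + 9444 = (-56 + 140) + 9444 = 84 + 9444 = 9528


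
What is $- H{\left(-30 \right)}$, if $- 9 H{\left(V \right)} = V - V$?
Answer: $0$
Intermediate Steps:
$H{\left(V \right)} = 0$ ($H{\left(V \right)} = - \frac{V - V}{9} = \left(- \frac{1}{9}\right) 0 = 0$)
$- H{\left(-30 \right)} = \left(-1\right) 0 = 0$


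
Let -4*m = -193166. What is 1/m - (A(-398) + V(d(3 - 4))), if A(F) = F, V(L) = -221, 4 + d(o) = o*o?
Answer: 59784879/96583 ≈ 619.00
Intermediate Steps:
m = 96583/2 (m = -¼*(-193166) = 96583/2 ≈ 48292.)
d(o) = -4 + o² (d(o) = -4 + o*o = -4 + o²)
1/m - (A(-398) + V(d(3 - 4))) = 1/(96583/2) - (-398 - 221) = 2/96583 - 1*(-619) = 2/96583 + 619 = 59784879/96583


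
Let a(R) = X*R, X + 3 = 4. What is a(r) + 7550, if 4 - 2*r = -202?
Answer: 7653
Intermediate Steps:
X = 1 (X = -3 + 4 = 1)
r = 103 (r = 2 - ½*(-202) = 2 + 101 = 103)
a(R) = R (a(R) = 1*R = R)
a(r) + 7550 = 103 + 7550 = 7653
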